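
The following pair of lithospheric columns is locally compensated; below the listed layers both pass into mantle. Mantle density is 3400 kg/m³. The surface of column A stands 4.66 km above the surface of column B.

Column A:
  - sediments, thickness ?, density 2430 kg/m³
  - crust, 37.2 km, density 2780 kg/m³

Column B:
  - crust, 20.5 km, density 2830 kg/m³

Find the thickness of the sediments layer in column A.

Take the compensation level at the base of the deeper column (depth z_c below the surface of column A) and equate Σ ρ_i t_i down to z_c; mantle fills any gap and the z_c terms cancel.
Column A: x×2430 + 37.2×2780 + (z_c − 37.2 − x)×3400
Column B: 4.66×0 + 20.5×2830 + (z_c − 4.66 − 20.5)×3400
The z_c×3400 term appears on both sides and cancels. Collect the known terms of each column as K = Σ(ρt)_known − 3400 × (depth of known layers): K_A = 103416 − 3400×37.2 = −23064; K_B = 58015 − 3400×(4.66 + 20.5) = −27529.
Balance: K_A − x×(3400 − 2430) = K_B, so x = (K_A − K_B)/(3400 − 2430) = 4465/970 = 4.6 km.

4.6 km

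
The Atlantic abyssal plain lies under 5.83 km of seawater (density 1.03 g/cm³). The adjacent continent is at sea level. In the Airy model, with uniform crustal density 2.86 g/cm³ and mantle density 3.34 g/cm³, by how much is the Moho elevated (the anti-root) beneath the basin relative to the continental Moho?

For local isostatic compensation: replacing crust with seawater at the top is compensated by replacing crust with mantle at the base: d (ρ_c − ρ_w) = a (ρ_m − ρ_c).
a = d (ρ_c − ρ_w)/(ρ_m − ρ_c) = 5.83 km × 1.83/0.48 = 22.2 km.

22.2 km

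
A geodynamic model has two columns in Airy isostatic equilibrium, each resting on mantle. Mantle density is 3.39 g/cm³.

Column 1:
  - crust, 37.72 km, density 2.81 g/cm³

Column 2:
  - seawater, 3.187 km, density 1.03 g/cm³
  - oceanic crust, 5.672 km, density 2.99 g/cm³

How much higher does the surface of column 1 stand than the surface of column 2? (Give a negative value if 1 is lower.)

3.57 km

For any compensation level in the mantle, the mantle terms cancel and isostasy reduces to e = (Σt_1 − Σt_2) − (Σ(ρt)_1 − Σ(ρt)_2) / ρ_m.
Σt_1 = 37.72 km; Σt_2 = 8.859 km; Σ(ρt)_1 = 105.9932; Σ(ρt)_2 = 20.24189 (in km·g/cm³).
e = (37.72 − 8.859) − (105.9932 − 20.24189) / 3.39 = 3.57 km.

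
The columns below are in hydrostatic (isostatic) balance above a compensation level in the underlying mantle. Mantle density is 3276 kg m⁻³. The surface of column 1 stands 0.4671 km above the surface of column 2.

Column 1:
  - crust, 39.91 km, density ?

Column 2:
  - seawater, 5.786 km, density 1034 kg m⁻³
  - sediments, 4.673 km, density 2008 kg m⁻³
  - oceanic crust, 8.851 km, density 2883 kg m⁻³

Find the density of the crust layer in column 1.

Take the compensation level at the base of the deeper column (depth z_c below the surface of column 1) and equate Σ ρ_i t_i down to z_c; mantle fills any gap and the z_c terms cancel.
Column 1: 39.91×ρ + (z_c − 39.91)×3276
Column 2: 0.4671×0 + 5.786×1034 + 4.673×2008 + 8.851×2883 + (z_c − 0.4671 − 19.31)×3276
The z_c×3276 term appears on both sides and cancels. Collect the known terms of each column as K = Σ(ρt)_known − 3276 × (depth of known layers): K_1 = 0 − 3276×39.91 = −130745.16; K_2 = 40883.541 − 3276×(0.4671 + 19.31) = −23906.2386.
Balance: K_1 + 39.91×ρ = K_2, so ρ = (K_2 − K_1)/39.91 = 106839/39.91 = 2680 kg m⁻³.

2680 kg m⁻³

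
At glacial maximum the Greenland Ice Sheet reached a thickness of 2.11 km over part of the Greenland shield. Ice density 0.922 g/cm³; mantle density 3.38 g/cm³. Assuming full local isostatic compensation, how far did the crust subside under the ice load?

0.576 km

Isostatic balance requires: the ice load ρ_ice t is balanced by mantle displaced below, ρ_m s.
s = t ρ_ice / ρ_m = 2.11 km × 0.922/3.38 = 0.576 km.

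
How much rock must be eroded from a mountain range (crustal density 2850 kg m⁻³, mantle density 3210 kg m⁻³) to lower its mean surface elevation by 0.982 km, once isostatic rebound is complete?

8.76 km

Net drop Δ = e − u = e − e ρ_c/ρ_m = e (ρ_m − ρ_c)/ρ_m.
e = Δ ρ_m/(ρ_m − ρ_c) = 0.982 km × 3210/360 = 8.76 km.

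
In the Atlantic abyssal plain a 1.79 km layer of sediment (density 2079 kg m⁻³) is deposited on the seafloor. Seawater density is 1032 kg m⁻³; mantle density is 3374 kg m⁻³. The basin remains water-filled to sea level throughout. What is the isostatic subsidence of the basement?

Submarine loading: the sediment displaces seawater, and the subsidence is in turn flooded, so s (ρ_m − ρ_w) = t (ρ_sed − ρ_w).
s = 1.79 km × (2079 − 1032) / (3374 − 1032) = 0.8 km.

0.8 km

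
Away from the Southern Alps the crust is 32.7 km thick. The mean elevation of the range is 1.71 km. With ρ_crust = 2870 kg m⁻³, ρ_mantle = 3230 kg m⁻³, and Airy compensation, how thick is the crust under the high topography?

Root depth r = h ρ_c / (ρ_m − ρ_c) = 1.71 km × 2870 / 360 = 13.63 km.
Total thickness = T + h + r = 32.7 km + 1.71 km + 13.63 km = 48 km.

48 km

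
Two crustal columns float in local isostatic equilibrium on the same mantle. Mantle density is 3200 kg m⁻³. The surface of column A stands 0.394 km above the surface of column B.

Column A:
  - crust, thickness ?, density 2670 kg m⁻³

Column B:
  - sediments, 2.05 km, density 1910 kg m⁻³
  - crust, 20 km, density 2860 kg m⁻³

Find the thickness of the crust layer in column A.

Take the compensation level at the base of the deeper column (depth z_c below the surface of column A) and equate Σ ρ_i t_i down to z_c; mantle fills any gap and the z_c terms cancel.
Column A: x×2670 + (z_c − 0 − x)×3200
Column B: 0.394×0 + 2.05×1910 + 20×2860 + (z_c − 0.394 − 22.05)×3200
The z_c×3200 term appears on both sides and cancels. Collect the known terms of each column as K = Σ(ρt)_known − 3200 × (depth of known layers): K_A = 0 − 3200×0 = 0; K_B = 61115.5 − 3200×(0.394 + 22.05) = −10705.3.
Balance: K_A − x×(3200 − 2670) = K_B, so x = (K_A − K_B)/(3200 − 2670) = 10705.3/530 = 20.2 km.

20.2 km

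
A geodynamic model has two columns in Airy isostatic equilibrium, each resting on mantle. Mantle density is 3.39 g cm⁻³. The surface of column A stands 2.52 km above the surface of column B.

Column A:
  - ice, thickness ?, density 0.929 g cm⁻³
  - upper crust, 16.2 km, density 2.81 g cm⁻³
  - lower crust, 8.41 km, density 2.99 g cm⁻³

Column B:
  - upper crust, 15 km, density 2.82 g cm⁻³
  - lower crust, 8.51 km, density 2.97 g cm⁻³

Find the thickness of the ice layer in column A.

Take the compensation level at the base of the deeper column (depth z_c below the surface of column A) and equate Σ ρ_i t_i down to z_c; mantle fills any gap and the z_c terms cancel.
Column A: x×0.929 + 16.2×2.81 + 8.41×2.99 + (z_c − 24.61 − x)×3.39
Column B: 2.52×0 + 15×2.82 + 8.51×2.97 + (z_c − 2.52 − 23.51)×3.39
The z_c×3.39 term appears on both sides and cancels. Collect the known terms of each column as K = Σ(ρt)_known − 3.39 × (depth of known layers): K_A = 70.6679 − 3.39×24.61 = −12.76; K_B = 67.5747 − 3.39×(2.52 + 23.51) = −20.667.
Balance: K_A − x×(3.39 − 0.929) = K_B, so x = (K_A − K_B)/(3.39 − 0.929) = 7.907/2.461 = 3.21 km.

3.21 km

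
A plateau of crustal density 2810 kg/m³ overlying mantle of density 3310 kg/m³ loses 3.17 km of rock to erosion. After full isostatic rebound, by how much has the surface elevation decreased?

0.479 km

Rebound u = e ρ_c/ρ_m = 3.17 km × 2810/3310 = 2.691 km.
Net surface drop = e − u = 3.17 km − 2.691 km = e (ρ_m − ρ_c)/ρ_m = 0.479 km.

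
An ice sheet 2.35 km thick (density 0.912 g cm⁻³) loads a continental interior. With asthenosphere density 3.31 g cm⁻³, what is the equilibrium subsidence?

In Airy isostatic equilibrium: the ice load ρ_ice t is balanced by mantle displaced below, ρ_m s.
s = t ρ_ice / ρ_m = 2.35 km × 0.912/3.31 = 0.647 km.

0.647 km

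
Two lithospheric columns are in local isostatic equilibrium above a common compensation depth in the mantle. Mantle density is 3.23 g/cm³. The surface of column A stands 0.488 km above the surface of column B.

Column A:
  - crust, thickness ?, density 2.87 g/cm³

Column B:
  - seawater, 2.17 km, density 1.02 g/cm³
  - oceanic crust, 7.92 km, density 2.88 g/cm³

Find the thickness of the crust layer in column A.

Take the compensation level at the base of the deeper column (depth z_c below the surface of column A) and equate Σ ρ_i t_i down to z_c; mantle fills any gap and the z_c terms cancel.
Column A: x×2.87 + (z_c − 0 − x)×3.23
Column B: 0.488×0 + 2.17×1.02 + 7.92×2.88 + (z_c − 0.488 − 10.09)×3.23
The z_c×3.23 term appears on both sides and cancels. Collect the known terms of each column as K = Σ(ρt)_known − 3.23 × (depth of known layers): K_A = 0 − 3.23×0 = 0; K_B = 25.023 − 3.23×(0.488 + 10.09) = −9.14394.
Balance: K_A − x×(3.23 − 2.87) = K_B, so x = (K_A − K_B)/(3.23 − 2.87) = 9.14394/0.36 = 25.4 km.

25.4 km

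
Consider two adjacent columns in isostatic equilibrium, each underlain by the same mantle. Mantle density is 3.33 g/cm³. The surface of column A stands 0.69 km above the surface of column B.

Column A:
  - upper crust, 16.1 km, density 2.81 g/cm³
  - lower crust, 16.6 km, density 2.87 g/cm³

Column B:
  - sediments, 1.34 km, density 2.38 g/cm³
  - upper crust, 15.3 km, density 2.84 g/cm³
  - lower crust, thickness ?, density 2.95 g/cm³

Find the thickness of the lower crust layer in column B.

Take the compensation level at the base of the deeper column (depth z_c below the surface of column A) and equate Σ ρ_i t_i down to z_c; mantle fills any gap and the z_c terms cancel.
Column A: 16.1×2.81 + 16.6×2.87 + (z_c − 32.7)×3.33
Column B: 0.69×0 + 1.34×2.38 + 15.3×2.84 + x×2.95 + (z_c − 0.69 − 16.64 − x)×3.33
The z_c×3.33 term appears on both sides and cancels. Collect the known terms of each column as K = Σ(ρt)_known − 3.33 × (depth of known layers): K_A = 92.883 − 3.33×32.7 = −16.008; K_B = 46.6412 − 3.33×(0.69 + 16.64) = −11.0677.
Balance: K_A = K_B − x×(3.33 − 2.95), so x = (K_B − K_A)/(3.33 − 2.95) = 4.9403/0.38 = 13 km.

13 km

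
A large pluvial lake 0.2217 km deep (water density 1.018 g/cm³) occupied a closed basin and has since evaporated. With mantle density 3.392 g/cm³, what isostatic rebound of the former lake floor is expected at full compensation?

0.0665 km

u = d ρ_w/ρ_m = 0.2217 km × 1.018/3.392 = 0.0665 km.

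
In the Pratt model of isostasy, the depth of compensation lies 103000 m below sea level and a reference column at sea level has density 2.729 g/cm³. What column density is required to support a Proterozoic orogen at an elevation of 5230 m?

Pratt balance: ρ_ref D = ρ (D + h).
ρ = ρ_ref D/(D + h) = 2.729 × 103000 m/(103000 m + 5230 m) = 2.6 g/cm³.

2.6 g/cm³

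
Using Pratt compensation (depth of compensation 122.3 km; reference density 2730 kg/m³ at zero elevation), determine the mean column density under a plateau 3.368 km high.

Pratt balance: ρ_ref D = ρ (D + h).
ρ = ρ_ref D/(D + h) = 2730 × 122.3 km/(122.3 km + 3.368 km) = 2660 kg/m³.

2660 kg/m³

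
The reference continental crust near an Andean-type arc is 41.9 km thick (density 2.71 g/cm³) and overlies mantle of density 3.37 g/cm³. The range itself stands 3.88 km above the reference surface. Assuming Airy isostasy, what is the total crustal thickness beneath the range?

Root depth r = h ρ_c / (ρ_m − ρ_c) = 3.88 km × 2.71 / 0.66 = 15.93 km.
Total thickness = T + h + r = 41.9 km + 3.88 km + 15.93 km = 61.7 km.

61.7 km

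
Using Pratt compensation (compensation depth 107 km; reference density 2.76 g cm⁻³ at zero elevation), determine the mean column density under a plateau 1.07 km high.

2.73 g cm⁻³

Pratt balance: ρ_ref D = ρ (D + h).
ρ = ρ_ref D/(D + h) = 2.76 × 107 km/(107 km + 1.07 km) = 2.73 g cm⁻³.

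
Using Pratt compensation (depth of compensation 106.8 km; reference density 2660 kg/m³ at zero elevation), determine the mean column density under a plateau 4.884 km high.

2540 kg/m³

Pratt balance: ρ_ref D = ρ (D + h).
ρ = ρ_ref D/(D + h) = 2660 × 106.8 km/(106.8 km + 4.884 km) = 2540 kg/m³.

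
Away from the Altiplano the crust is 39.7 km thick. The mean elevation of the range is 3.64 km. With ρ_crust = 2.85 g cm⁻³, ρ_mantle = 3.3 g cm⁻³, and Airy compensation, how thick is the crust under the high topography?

66.4 km

Root depth r = h ρ_c / (ρ_m − ρ_c) = 3.64 km × 2.85 / 0.45 = 23.05 km.
Total thickness = T + h + r = 39.7 km + 3.64 km + 23.05 km = 66.4 km.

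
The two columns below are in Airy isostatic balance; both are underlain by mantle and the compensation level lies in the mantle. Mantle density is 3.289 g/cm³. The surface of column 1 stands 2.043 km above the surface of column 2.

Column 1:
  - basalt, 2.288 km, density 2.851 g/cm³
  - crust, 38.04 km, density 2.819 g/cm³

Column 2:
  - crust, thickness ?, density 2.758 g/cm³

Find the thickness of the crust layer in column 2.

Take the compensation level at the base of the deeper column (depth z_c below the surface of column 1) and equate Σ ρ_i t_i down to z_c; mantle fills any gap and the z_c terms cancel.
Column 1: 2.288×2.851 + 38.04×2.819 + (z_c − 40.328)×3.289
Column 2: 2.043×0 + x×2.758 + (z_c − 2.043 − 0 − x)×3.289
The z_c×3.289 term appears on both sides and cancels. Collect the known terms of each column as K = Σ(ρt)_known − 3.289 × (depth of known layers): K_1 = 113.757848 − 3.289×40.328 = −18.880944; K_2 = 0 − 3.289×(2.043 + 0) = −6.719427.
Balance: K_1 = K_2 − x×(3.289 − 2.758), so x = (K_2 − K_1)/(3.289 − 2.758) = 12.1615/0.531 = 22.9 km.

22.9 km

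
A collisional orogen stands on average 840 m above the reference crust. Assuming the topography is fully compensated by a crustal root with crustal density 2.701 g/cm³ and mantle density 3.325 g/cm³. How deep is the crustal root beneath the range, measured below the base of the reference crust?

By Archimedes' principle applied to the lithosphere: the weight of the topography is balanced by the buoyancy of the root, ρ_c h = (ρ_m − ρ_c) r.
r = h · ρ_c / (ρ_m − ρ_c) = 840 m × 2.701 / (3.325 − 2.701) = 3640 m.

3640 m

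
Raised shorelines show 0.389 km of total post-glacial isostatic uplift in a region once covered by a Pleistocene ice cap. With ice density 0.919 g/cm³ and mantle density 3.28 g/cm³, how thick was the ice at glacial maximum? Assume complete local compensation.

1.39 km

u = t ρ_ice/ρ_m → t = u ρ_m/ρ_ice = 0.389 km × 3.28/0.919 = 1.39 km.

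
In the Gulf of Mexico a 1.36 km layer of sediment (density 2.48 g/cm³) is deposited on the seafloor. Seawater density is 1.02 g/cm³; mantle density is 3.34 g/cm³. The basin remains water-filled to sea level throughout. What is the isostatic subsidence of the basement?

Submarine loading: the sediment displaces seawater, and the subsidence is in turn flooded, so s (ρ_m − ρ_w) = t (ρ_sed − ρ_w).
s = 1.36 km × (2.48 − 1.02) / (3.34 − 1.02) = 0.856 km.

0.856 km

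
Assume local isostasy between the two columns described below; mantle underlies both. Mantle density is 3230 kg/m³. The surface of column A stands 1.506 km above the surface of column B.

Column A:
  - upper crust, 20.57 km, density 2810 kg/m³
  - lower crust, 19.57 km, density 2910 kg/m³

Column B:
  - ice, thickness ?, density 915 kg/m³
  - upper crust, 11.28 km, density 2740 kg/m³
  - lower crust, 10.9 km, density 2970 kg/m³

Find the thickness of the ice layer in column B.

Take the compensation level at the base of the deeper column (depth z_c below the surface of column A) and equate Σ ρ_i t_i down to z_c; mantle fills any gap and the z_c terms cancel.
Column A: 20.57×2810 + 19.57×2910 + (z_c − 40.14)×3230
Column B: 1.506×0 + x×915 + 11.28×2740 + 10.9×2970 + (z_c − 1.506 − 22.18 − x)×3230
The z_c×3230 term appears on both sides and cancels. Collect the known terms of each column as K = Σ(ρt)_known − 3230 × (depth of known layers): K_A = 114750.4 − 3230×40.14 = −14901.8; K_B = 63280.2 − 3230×(1.506 + 22.18) = −13225.58.
Balance: K_A = K_B − x×(3230 − 915), so x = (K_B − K_A)/(3230 − 915) = 1676.22/2315 = 0.724 km.

0.724 km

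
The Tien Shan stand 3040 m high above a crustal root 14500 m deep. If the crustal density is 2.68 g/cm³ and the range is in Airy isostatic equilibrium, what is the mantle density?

3.24 g/cm³

Airy balance: ρ_c h = (ρ_m − ρ_c) r → ρ_m = ρ_c (1 + h/r).
ρ_m = 2.68 × (1 + 3040 m/14500 m) = 3.24 g/cm³.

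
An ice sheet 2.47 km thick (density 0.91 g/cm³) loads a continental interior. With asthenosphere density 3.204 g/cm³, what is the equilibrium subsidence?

Isostatic balance requires: the ice load ρ_ice t is balanced by mantle displaced below, ρ_m s.
s = t ρ_ice / ρ_m = 2.47 km × 0.91/3.204 = 0.702 km.

0.702 km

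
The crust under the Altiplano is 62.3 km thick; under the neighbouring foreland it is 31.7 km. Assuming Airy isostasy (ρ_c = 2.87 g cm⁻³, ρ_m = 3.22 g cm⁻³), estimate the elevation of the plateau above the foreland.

3.33 km

Excess crust Δ = 62.3 km − 31.7 km = 30.6 km, split between elevation h and root r with h + r = Δ.
Airy balance ρ_c h = (ρ_m − ρ_c) r gives r = h ρ_c/(ρ_m − ρ_c), so h (1 + ρ_c/(ρ_m − ρ_c)) = Δ, i.e. h = Δ (ρ_m − ρ_c)/ρ_m.
h = 30.6 km × 0.35/3.22 = 3.33 km.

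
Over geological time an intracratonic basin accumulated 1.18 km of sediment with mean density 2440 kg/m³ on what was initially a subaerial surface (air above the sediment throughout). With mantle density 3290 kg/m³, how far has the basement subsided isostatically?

Subaerial load: s = t ρ_sed / ρ_m = 1.18 km × 2440/3290 = 0.875 km.

0.875 km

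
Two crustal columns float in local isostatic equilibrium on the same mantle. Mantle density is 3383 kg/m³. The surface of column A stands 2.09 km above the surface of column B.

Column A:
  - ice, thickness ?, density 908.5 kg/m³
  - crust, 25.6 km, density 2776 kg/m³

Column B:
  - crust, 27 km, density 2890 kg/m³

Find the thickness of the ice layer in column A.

Take the compensation level at the base of the deeper column (depth z_c below the surface of column A) and equate Σ ρ_i t_i down to z_c; mantle fills any gap and the z_c terms cancel.
Column A: x×908.5 + 25.6×2776 + (z_c − 25.6 − x)×3383
Column B: 2.09×0 + 27×2890 + (z_c − 2.09 − 27)×3383
The z_c×3383 term appears on both sides and cancels. Collect the known terms of each column as K = Σ(ρt)_known − 3383 × (depth of known layers): K_A = 71065.6 − 3383×25.6 = −15539.2; K_B = 78030 − 3383×(2.09 + 27) = −20381.47.
Balance: K_A − x×(3383 − 908.5) = K_B, so x = (K_A − K_B)/(3383 − 908.5) = 4842.27/2474.5 = 1.96 km.

1.96 km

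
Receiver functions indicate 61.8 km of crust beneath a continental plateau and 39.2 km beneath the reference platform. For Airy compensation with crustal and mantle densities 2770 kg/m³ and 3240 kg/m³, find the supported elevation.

Excess crust Δ = 61.8 km − 39.2 km = 22.6 km, split between elevation h and root r with h + r = Δ.
Airy balance ρ_c h = (ρ_m − ρ_c) r gives r = h ρ_c/(ρ_m − ρ_c), so h (1 + ρ_c/(ρ_m − ρ_c)) = Δ, i.e. h = Δ (ρ_m − ρ_c)/ρ_m.
h = 22.6 km × 470/3240 = 3.28 km.

3.28 km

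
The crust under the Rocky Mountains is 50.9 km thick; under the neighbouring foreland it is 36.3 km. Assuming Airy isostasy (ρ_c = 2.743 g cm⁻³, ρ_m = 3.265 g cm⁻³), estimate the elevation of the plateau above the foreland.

2.33 km

Excess crust Δ = 50.9 km − 36.3 km = 14.6 km, split between elevation h and root r with h + r = Δ.
Airy balance ρ_c h = (ρ_m − ρ_c) r gives r = h ρ_c/(ρ_m − ρ_c), so h (1 + ρ_c/(ρ_m − ρ_c)) = Δ, i.e. h = Δ (ρ_m − ρ_c)/ρ_m.
h = 14.6 km × 0.522/3.265 = 2.33 km.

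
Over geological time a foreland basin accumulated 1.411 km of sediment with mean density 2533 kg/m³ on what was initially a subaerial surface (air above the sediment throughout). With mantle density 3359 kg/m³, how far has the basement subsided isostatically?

1.06 km

Subaerial load: s = t ρ_sed / ρ_m = 1.411 km × 2533/3359 = 1.06 km.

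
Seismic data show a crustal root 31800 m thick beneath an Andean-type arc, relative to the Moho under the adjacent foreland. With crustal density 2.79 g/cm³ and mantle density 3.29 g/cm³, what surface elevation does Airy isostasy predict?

5700 m

Isostatic balance requires: ρ_c h = (ρ_m − ρ_c) r.
h = r (ρ_m − ρ_c) / ρ_c = 31800 m × (3.29 − 2.79) / 2.79 = 5700 m.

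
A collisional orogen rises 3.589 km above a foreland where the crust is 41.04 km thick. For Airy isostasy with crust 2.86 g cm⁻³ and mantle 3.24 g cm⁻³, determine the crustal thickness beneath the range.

Root depth r = h ρ_c / (ρ_m − ρ_c) = 3.589 km × 2.86 / 0.38 = 27.01 km.
Total thickness = T + h + r = 41.04 km + 3.589 km + 27.01 km = 71.6 km.

71.6 km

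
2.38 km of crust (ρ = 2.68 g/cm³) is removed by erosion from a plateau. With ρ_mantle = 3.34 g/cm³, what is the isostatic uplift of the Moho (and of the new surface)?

1.91 km

Unloading: uplift u = e ρ_c/ρ_m = 2.38 km × 2.68/3.34 = 1.91 km.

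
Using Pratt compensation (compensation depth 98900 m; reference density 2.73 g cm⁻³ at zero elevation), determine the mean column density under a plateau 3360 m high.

2.64 g cm⁻³

Pratt balance: ρ_ref D = ρ (D + h).
ρ = ρ_ref D/(D + h) = 2.73 × 98900 m/(98900 m + 3360 m) = 2.64 g cm⁻³.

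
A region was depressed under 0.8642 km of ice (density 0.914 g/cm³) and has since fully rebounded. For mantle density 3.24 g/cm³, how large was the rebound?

0.244 km

Removing the load lets mantle flow back in; uplift u satisfies ρ_ice t = ρ_m u.
u = t ρ_ice/ρ_m = 0.8642 km × 0.914/3.24 = 0.244 km.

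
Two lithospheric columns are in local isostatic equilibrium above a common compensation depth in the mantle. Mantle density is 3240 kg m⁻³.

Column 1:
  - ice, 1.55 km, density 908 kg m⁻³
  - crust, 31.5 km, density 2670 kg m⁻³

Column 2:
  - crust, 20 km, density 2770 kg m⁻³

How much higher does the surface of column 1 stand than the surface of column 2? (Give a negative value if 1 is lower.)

3.76 km

For any compensation level in the mantle, the mantle terms cancel and isostasy reduces to e = (Σt_1 − Σt_2) − (Σ(ρt)_1 − Σ(ρt)_2) / ρ_m.
Σt_1 = 33.05 km; Σt_2 = 20 km; Σ(ρt)_1 = 85512.4; Σ(ρt)_2 = 55400 (in km·kg m⁻³).
e = (33.05 − 20) − (85512.4 − 55400) / 3240 = 3.76 km.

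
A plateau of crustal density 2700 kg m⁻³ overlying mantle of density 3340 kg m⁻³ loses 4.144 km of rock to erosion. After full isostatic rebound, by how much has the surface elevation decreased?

0.794 km

Rebound u = e ρ_c/ρ_m = 4.144 km × 2700/3340 = 3.35 km.
Net surface drop = e − u = 4.144 km − 3.35 km = e (ρ_m − ρ_c)/ρ_m = 0.794 km.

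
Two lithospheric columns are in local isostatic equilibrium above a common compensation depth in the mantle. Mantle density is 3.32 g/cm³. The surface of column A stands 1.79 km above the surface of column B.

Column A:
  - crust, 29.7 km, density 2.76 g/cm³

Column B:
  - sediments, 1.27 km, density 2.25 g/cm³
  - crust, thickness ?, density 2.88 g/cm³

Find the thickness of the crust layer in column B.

21.2 km

Take the compensation level at the base of the deeper column (depth z_c below the surface of column A) and equate Σ ρ_i t_i down to z_c; mantle fills any gap and the z_c terms cancel.
Column A: 29.7×2.76 + (z_c − 29.7)×3.32
Column B: 1.79×0 + 1.27×2.25 + x×2.88 + (z_c − 1.79 − 1.27 − x)×3.32
The z_c×3.32 term appears on both sides and cancels. Collect the known terms of each column as K = Σ(ρt)_known − 3.32 × (depth of known layers): K_A = 81.972 − 3.32×29.7 = −16.632; K_B = 2.8575 − 3.32×(1.79 + 1.27) = −7.3017.
Balance: K_A = K_B − x×(3.32 − 2.88), so x = (K_B − K_A)/(3.32 − 2.88) = 9.3303/0.44 = 21.2 km.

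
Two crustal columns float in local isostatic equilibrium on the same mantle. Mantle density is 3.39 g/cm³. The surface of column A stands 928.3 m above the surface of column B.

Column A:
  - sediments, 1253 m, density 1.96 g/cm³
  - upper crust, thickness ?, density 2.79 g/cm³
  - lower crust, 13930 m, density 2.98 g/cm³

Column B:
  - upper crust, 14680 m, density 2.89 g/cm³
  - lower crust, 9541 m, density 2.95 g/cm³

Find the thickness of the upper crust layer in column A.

Take the compensation level at the base of the deeper column (depth z_c below the surface of column A) and equate Σ ρ_i t_i down to z_c; mantle fills any gap and the z_c terms cancel.
Column A: 1253×1.96 + x×2.79 + 13930×2.98 + (z_c − 15183 − x)×3.39
Column B: 928.3×0 + 14680×2.89 + 9541×2.95 + (z_c − 928.3 − 24221)×3.39
The z_c×3.39 term appears on both sides and cancels. Collect the known terms of each column as K = Σ(ρt)_known − 3.39 × (depth of known layers): K_A = 43967.28 − 3.39×15183 = −7503.09; K_B = 70571.15 − 3.39×(928.3 + 24221) = −14684.977.
Balance: K_A − x×(3.39 − 2.79) = K_B, so x = (K_A − K_B)/(3.39 − 2.79) = 7181.89/0.6 = 12000 m.

12000 m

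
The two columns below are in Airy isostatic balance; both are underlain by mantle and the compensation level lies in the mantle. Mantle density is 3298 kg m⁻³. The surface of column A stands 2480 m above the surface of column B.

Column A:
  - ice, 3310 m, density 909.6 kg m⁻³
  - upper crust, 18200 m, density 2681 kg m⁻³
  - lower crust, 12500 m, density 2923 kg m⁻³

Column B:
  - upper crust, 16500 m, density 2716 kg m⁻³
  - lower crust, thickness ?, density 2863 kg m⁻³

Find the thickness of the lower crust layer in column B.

13900 m

Take the compensation level at the base of the deeper column (depth z_c below the surface of column A) and equate Σ ρ_i t_i down to z_c; mantle fills any gap and the z_c terms cancel.
Column A: 3310×909.6 + 18200×2681 + 12500×2923 + (z_c − 34010)×3298
Column B: 2480×0 + 16500×2716 + x×2863 + (z_c − 2480 − 16500 − x)×3298
The z_c×3298 term appears on both sides and cancels. Collect the known terms of each column as K = Σ(ρt)_known − 3298 × (depth of known layers): K_A = 88342476 − 3298×34010 = −23822504; K_B = 44814000 − 3298×(2480 + 16500) = −17782040.
Balance: K_A = K_B − x×(3298 − 2863), so x = (K_B − K_A)/(3298 − 2863) = 6040460/435 = 13900 m.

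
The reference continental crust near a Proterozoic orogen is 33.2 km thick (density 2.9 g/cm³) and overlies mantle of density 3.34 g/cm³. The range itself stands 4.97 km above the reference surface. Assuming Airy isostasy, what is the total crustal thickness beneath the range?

Root depth r = h ρ_c / (ρ_m − ρ_c) = 4.97 km × 2.9 / 0.44 = 32.76 km.
Total thickness = T + h + r = 33.2 km + 4.97 km + 32.76 km = 70.9 km.

70.9 km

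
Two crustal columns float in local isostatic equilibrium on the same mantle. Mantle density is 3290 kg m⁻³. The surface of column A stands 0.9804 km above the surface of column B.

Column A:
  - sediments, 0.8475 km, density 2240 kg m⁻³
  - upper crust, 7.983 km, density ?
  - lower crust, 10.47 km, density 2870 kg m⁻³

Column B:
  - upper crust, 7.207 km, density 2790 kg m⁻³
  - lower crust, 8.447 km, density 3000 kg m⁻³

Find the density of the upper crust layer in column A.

2790 kg m⁻³

Take the compensation level at the base of the deeper column (depth z_c below the surface of column A) and equate Σ ρ_i t_i down to z_c; mantle fills any gap and the z_c terms cancel.
Column A: 0.8475×2240 + 7.983×ρ + 10.47×2870 + (z_c − 19.3005)×3290
Column B: 0.9804×0 + 7.207×2790 + 8.447×3000 + (z_c − 0.9804 − 15.654)×3290
The z_c×3290 term appears on both sides and cancels. Collect the known terms of each column as K = Σ(ρt)_known − 3290 × (depth of known layers): K_A = 31947.3 − 3290×19.3005 = −31551.345; K_B = 45448.53 − 3290×(0.9804 + 15.654) = −9278.646.
Balance: K_A + 7.983×ρ = K_B, so ρ = (K_B − K_A)/7.983 = 22272.7/7.983 = 2790 kg m⁻³.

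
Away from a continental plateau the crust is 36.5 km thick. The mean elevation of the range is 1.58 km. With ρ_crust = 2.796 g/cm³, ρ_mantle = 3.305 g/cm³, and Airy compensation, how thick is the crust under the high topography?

46.8 km

Root depth r = h ρ_c / (ρ_m − ρ_c) = 1.58 km × 2.796 / 0.509 = 8.679 km.
Total thickness = T + h + r = 36.5 km + 1.58 km + 8.679 km = 46.8 km.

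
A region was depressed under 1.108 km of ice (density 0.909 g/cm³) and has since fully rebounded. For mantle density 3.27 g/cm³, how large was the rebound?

0.308 km

Removing the load lets mantle flow back in; uplift u satisfies ρ_ice t = ρ_m u.
u = t ρ_ice/ρ_m = 1.108 km × 0.909/3.27 = 0.308 km.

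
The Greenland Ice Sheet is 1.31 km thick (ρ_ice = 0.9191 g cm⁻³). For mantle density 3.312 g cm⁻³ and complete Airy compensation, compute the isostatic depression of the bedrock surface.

0.364 km

In Airy isostatic equilibrium: the ice load ρ_ice t is balanced by mantle displaced below, ρ_m s.
s = t ρ_ice / ρ_m = 1.31 km × 0.9191/3.312 = 0.364 km.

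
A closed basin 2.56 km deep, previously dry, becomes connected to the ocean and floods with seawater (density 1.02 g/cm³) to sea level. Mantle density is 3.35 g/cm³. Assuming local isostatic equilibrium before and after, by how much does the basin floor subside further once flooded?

After flooding the water column is d + s deep. Its weight must equal the weight of mantle displaced by the extra subsidence s: (d + s) ρ_w = s ρ_m.
s = d ρ_w / (ρ_m − ρ_w) = 2.56 km × 1.02/(3.35 − 1.02) = 1.12 km.

1.12 km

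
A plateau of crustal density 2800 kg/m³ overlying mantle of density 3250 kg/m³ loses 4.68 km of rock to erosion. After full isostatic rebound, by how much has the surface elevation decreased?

0.648 km

Rebound u = e ρ_c/ρ_m = 4.68 km × 2800/3250 = 4.032 km.
Net surface drop = e − u = 4.68 km − 4.032 km = e (ρ_m − ρ_c)/ρ_m = 0.648 km.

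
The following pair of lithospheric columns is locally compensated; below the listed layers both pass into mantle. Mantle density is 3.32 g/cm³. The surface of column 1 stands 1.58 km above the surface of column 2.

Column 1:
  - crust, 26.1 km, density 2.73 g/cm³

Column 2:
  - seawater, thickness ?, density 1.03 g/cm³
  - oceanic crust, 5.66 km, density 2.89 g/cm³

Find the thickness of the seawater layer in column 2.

Take the compensation level at the base of the deeper column (depth z_c below the surface of column 1) and equate Σ ρ_i t_i down to z_c; mantle fills any gap and the z_c terms cancel.
Column 1: 26.1×2.73 + (z_c − 26.1)×3.32
Column 2: 1.58×0 + x×1.03 + 5.66×2.89 + (z_c − 1.58 − 5.66 − x)×3.32
The z_c×3.32 term appears on both sides and cancels. Collect the known terms of each column as K = Σ(ρt)_known − 3.32 × (depth of known layers): K_1 = 71.253 − 3.32×26.1 = −15.399; K_2 = 16.3574 − 3.32×(1.58 + 5.66) = −7.6794.
Balance: K_1 = K_2 − x×(3.32 − 1.03), so x = (K_2 − K_1)/(3.32 − 1.03) = 7.7196/2.29 = 3.37 km.

3.37 km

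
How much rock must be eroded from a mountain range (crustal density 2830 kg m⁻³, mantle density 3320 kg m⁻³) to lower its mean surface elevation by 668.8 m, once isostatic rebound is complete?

4530 m

Net drop Δ = e − u = e − e ρ_c/ρ_m = e (ρ_m − ρ_c)/ρ_m.
e = Δ ρ_m/(ρ_m − ρ_c) = 668.8 m × 3320/490 = 4530 m.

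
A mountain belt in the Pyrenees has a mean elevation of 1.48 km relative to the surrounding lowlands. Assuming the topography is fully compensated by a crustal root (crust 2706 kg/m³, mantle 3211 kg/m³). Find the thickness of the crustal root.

7.93 km

Balancing pressure at the compensation depth: the weight of the topography is balanced by the buoyancy of the root, ρ_c h = (ρ_m − ρ_c) r.
r = h · ρ_c / (ρ_m − ρ_c) = 1.48 km × 2706 / (3211 − 2706) = 7.93 km.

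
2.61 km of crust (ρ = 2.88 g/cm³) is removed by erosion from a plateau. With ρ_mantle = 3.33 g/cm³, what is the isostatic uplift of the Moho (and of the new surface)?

2.26 km

Unloading: uplift u = e ρ_c/ρ_m = 2.61 km × 2.88/3.33 = 2.26 km.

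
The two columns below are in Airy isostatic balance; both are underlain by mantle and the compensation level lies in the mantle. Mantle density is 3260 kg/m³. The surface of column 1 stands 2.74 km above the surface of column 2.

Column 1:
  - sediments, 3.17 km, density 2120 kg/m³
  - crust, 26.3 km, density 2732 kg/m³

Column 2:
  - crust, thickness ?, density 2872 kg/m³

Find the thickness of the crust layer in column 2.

Take the compensation level at the base of the deeper column (depth z_c below the surface of column 1) and equate Σ ρ_i t_i down to z_c; mantle fills any gap and the z_c terms cancel.
Column 1: 3.17×2120 + 26.3×2732 + (z_c − 29.47)×3260
Column 2: 2.74×0 + x×2872 + (z_c − 2.74 − 0 − x)×3260
The z_c×3260 term appears on both sides and cancels. Collect the known terms of each column as K = Σ(ρt)_known − 3260 × (depth of known layers): K_1 = 78572 − 3260×29.47 = −17500.2; K_2 = 0 − 3260×(2.74 + 0) = −8932.4.
Balance: K_1 = K_2 − x×(3260 − 2872), so x = (K_2 − K_1)/(3260 − 2872) = 8567.8/388 = 22.1 km.

22.1 km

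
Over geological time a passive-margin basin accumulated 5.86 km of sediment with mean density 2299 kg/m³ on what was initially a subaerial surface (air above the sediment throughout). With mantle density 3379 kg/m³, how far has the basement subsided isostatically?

3.99 km

Subaerial load: s = t ρ_sed / ρ_m = 5.86 km × 2299/3379 = 3.99 km.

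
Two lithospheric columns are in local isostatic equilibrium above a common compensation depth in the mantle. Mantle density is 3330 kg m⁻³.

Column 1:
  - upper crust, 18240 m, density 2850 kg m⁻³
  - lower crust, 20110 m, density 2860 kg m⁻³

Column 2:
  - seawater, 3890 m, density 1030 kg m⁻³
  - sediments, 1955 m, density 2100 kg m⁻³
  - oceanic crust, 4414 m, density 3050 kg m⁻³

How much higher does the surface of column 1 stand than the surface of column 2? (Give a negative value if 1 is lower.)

For any compensation level in the mantle, the mantle terms cancel and isostasy reduces to e = (Σt_1 − Σt_2) − (Σ(ρt)_1 − Σ(ρt)_2) / ρ_m.
Σt_1 = 38350 m; Σt_2 = 10259 m; Σ(ρt)_1 = 109498600; Σ(ρt)_2 = 21574900 (in m·kg m⁻³).
e = (38350 − 10259) − (109498600 − 21574900) / 3330 = 1690 m.

1690 m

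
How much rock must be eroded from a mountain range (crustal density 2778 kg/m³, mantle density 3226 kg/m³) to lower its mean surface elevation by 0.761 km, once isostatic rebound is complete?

5.48 km

Net drop Δ = e − u = e − e ρ_c/ρ_m = e (ρ_m − ρ_c)/ρ_m.
e = Δ ρ_m/(ρ_m − ρ_c) = 0.761 km × 3226/448 = 5.48 km.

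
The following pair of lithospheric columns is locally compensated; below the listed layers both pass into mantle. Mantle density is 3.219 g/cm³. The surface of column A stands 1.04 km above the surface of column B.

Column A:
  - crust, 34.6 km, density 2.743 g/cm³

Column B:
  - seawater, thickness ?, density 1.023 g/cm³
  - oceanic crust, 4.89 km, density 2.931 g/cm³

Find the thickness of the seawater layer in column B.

5.33 km

Take the compensation level at the base of the deeper column (depth z_c below the surface of column A) and equate Σ ρ_i t_i down to z_c; mantle fills any gap and the z_c terms cancel.
Column A: 34.6×2.743 + (z_c − 34.6)×3.219
Column B: 1.04×0 + x×1.023 + 4.89×2.931 + (z_c − 1.04 − 4.89 − x)×3.219
The z_c×3.219 term appears on both sides and cancels. Collect the known terms of each column as K = Σ(ρt)_known − 3.219 × (depth of known layers): K_A = 94.9078 − 3.219×34.6 = −16.4696; K_B = 14.33259 − 3.219×(1.04 + 4.89) = −4.75608.
Balance: K_A = K_B − x×(3.219 − 1.023), so x = (K_B − K_A)/(3.219 − 1.023) = 11.7135/2.196 = 5.33 km.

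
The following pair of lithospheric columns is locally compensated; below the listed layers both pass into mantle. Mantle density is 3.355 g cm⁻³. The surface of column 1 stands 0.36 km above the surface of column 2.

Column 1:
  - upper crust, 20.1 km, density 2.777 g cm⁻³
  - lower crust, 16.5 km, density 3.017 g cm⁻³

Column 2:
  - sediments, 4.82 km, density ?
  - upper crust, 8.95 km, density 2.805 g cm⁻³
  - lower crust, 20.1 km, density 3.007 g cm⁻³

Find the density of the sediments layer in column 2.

2.51 g cm⁻³

Take the compensation level at the base of the deeper column (depth z_c below the surface of column 1) and equate Σ ρ_i t_i down to z_c; mantle fills any gap and the z_c terms cancel.
Column 1: 20.1×2.777 + 16.5×3.017 + (z_c − 36.6)×3.355
Column 2: 0.36×0 + 4.82×ρ + 8.95×2.805 + 20.1×3.007 + (z_c − 0.36 − 33.87)×3.355
The z_c×3.355 term appears on both sides and cancels. Collect the known terms of each column as K = Σ(ρt)_known − 3.355 × (depth of known layers): K_1 = 105.5982 − 3.355×36.6 = −17.1948; K_2 = 85.54545 − 3.355×(0.36 + 33.87) = −29.2962.
Balance: K_1 = K_2 + 4.82×ρ, so ρ = (K_1 − K_2)/4.82 = 12.1014/4.82 = 2.51 g cm⁻³.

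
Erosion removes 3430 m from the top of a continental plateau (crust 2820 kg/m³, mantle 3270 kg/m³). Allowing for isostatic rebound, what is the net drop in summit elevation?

472 m

Rebound u = e ρ_c/ρ_m = 3430 m × 2820/3270 = 2958 m.
Net surface drop = e − u = 3430 m − 2958 m = e (ρ_m − ρ_c)/ρ_m = 472 m.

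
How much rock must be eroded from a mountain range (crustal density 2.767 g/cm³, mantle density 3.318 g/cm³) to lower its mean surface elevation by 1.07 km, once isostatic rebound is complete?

6.44 km

Net drop Δ = e − u = e − e ρ_c/ρ_m = e (ρ_m − ρ_c)/ρ_m.
e = Δ ρ_m/(ρ_m − ρ_c) = 1.07 km × 3.318/0.551 = 6.44 km.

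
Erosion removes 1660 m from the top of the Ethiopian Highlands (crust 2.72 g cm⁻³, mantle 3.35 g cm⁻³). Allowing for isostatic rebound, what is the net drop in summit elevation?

312 m

Rebound u = e ρ_c/ρ_m = 1660 m × 2.72/3.35 = 1348 m.
Net surface drop = e − u = 1660 m − 1348 m = e (ρ_m − ρ_c)/ρ_m = 312 m.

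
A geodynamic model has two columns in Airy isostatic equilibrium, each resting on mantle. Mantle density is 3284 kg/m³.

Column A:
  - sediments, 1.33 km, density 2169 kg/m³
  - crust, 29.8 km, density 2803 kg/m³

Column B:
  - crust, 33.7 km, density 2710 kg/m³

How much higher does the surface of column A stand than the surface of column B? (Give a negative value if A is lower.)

−1.07 km

For any compensation level in the mantle, the mantle terms cancel and isostasy reduces to e = (Σt_A − Σt_B) − (Σ(ρt)_A − Σ(ρt)_B) / ρ_m.
Σt_A = 31.13 km; Σt_B = 33.7 km; Σ(ρt)_A = 86414.17; Σ(ρt)_B = 91327 (in km·kg/m³).
e = (31.13 − 33.7) − (86414.17 − 91327) / 3284 = −1.07 km.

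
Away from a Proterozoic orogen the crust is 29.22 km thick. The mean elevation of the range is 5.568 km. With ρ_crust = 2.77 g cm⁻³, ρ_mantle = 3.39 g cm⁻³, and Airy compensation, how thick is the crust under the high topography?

Root depth r = h ρ_c / (ρ_m − ρ_c) = 5.568 km × 2.77 / 0.62 = 24.88 km.
Total thickness = T + h + r = 29.22 km + 5.568 km + 24.88 km = 59.7 km.

59.7 km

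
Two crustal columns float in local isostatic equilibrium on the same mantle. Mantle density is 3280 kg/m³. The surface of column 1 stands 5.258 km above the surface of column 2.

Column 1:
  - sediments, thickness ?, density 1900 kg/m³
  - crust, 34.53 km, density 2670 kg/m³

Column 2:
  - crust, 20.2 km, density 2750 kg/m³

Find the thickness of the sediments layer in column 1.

4.99 km

Take the compensation level at the base of the deeper column (depth z_c below the surface of column 1) and equate Σ ρ_i t_i down to z_c; mantle fills any gap and the z_c terms cancel.
Column 1: x×1900 + 34.53×2670 + (z_c − 34.53 − x)×3280
Column 2: 5.258×0 + 20.2×2750 + (z_c − 5.258 − 20.2)×3280
The z_c×3280 term appears on both sides and cancels. Collect the known terms of each column as K = Σ(ρt)_known − 3280 × (depth of known layers): K_1 = 92195.1 − 3280×34.53 = −21063.3; K_2 = 55550 − 3280×(5.258 + 20.2) = −27952.24.
Balance: K_1 − x×(3280 − 1900) = K_2, so x = (K_1 − K_2)/(3280 − 1900) = 6888.94/1380 = 4.99 km.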